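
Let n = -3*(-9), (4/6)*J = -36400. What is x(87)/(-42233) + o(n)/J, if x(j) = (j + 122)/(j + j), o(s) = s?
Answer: -34970339/66871732200 ≈ -0.00052295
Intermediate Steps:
J = -54600 (J = (3/2)*(-36400) = -54600)
n = 27
x(j) = (122 + j)/(2*j) (x(j) = (122 + j)/((2*j)) = (122 + j)*(1/(2*j)) = (122 + j)/(2*j))
x(87)/(-42233) + o(n)/J = ((½)*(122 + 87)/87)/(-42233) + 27/(-54600) = ((½)*(1/87)*209)*(-1/42233) + 27*(-1/54600) = (209/174)*(-1/42233) - 9/18200 = -209/7348542 - 9/18200 = -34970339/66871732200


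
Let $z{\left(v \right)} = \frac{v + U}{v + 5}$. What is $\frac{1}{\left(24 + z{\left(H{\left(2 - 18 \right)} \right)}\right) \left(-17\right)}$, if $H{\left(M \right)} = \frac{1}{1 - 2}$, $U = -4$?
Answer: $- \frac{4}{1547} \approx -0.0025856$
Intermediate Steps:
$H{\left(M \right)} = -1$ ($H{\left(M \right)} = \frac{1}{-1} = -1$)
$z{\left(v \right)} = \frac{-4 + v}{5 + v}$ ($z{\left(v \right)} = \frac{v - 4}{v + 5} = \frac{-4 + v}{5 + v}$)
$\frac{1}{\left(24 + z{\left(H{\left(2 - 18 \right)} \right)}\right) \left(-17\right)} = \frac{1}{\left(24 + \frac{-4 - 1}{5 - 1}\right) \left(-17\right)} = \frac{1}{\left(24 + \frac{1}{4} \left(-5\right)\right) \left(-17\right)} = \frac{1}{\left(24 - \frac{5}{4}\right) \left(-17\right)} = \frac{1}{\frac{91}{4} \left(-17\right)} = \frac{1}{- \frac{1547}{4}} = - \frac{4}{1547}$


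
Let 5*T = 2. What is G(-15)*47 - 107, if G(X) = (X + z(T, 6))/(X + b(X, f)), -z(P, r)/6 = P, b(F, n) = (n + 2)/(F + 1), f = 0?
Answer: -28087/530 ≈ -52.994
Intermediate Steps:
T = ⅖ (T = (⅕)*2 = ⅖ ≈ 0.40000)
b(F, n) = (2 + n)/(1 + F)
z(P, r) = -6*P
G(X) = (-12/5 + X)/(X + 2/(1 + X)) (G(X) = (X - 6*⅖)/(X + (2 + 0)/(1 + X)) = (X - 12/5)/(X + 2/(1 + X)) = (-12/5 + X)/(X + 2/(1 + X)))
G(-15)*47 - 107 = ((1 - 15)*(-12 + 5*(-15))/(5*(2 - 15*(1 - 15))))*47 - 107 = ((⅕)*(-14)*(-12 - 75)/(2 - 15*(-14)))*47 - 107 = ((⅕)*(-14)*(-87)/(2 + 210))*47 - 107 = ((⅕)*(-14)*(-87)/212)*47 - 107 = ((⅕)*(1/212)*(-14)*(-87))*47 - 107 = (609/530)*47 - 107 = 28623/530 - 107 = -28087/530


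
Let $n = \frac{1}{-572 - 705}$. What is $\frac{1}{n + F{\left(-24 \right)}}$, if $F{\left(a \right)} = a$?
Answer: $- \frac{1277}{30649} \approx -0.041665$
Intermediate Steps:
$n = - \frac{1}{1277}$ ($n = \frac{1}{-1277} = - \frac{1}{1277} \approx -0.00078308$)
$\frac{1}{n + F{\left(-24 \right)}} = \frac{1}{- \frac{1}{1277} - 24} = \frac{1}{- \frac{30649}{1277}} = - \frac{1277}{30649}$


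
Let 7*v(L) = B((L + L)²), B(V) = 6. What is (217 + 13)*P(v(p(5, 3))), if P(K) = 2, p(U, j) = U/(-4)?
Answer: 460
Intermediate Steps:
p(U, j) = -U/4 (p(U, j) = U*(-¼) = -U/4)
v(L) = 6/7 (v(L) = (⅐)*6 = 6/7)
(217 + 13)*P(v(p(5, 3))) = (217 + 13)*2 = 230*2 = 460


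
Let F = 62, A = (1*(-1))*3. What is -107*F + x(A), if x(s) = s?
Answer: -6637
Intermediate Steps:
A = -3 (A = -1*3 = -3)
-107*F + x(A) = -107*62 - 3 = -6634 - 3 = -6637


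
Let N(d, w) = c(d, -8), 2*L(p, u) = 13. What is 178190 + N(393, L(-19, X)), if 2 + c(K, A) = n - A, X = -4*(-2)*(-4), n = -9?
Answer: 178187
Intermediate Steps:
X = -32 (X = 8*(-4) = -32)
L(p, u) = 13/2 (L(p, u) = (½)*13 = 13/2)
c(K, A) = -11 - A (c(K, A) = -2 + (-9 - A) = -11 - A)
N(d, w) = -3 (N(d, w) = -11 - 1*(-8) = -11 + 8 = -3)
178190 + N(393, L(-19, X)) = 178190 - 3 = 178187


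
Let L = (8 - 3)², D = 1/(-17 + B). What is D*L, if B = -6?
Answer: -25/23 ≈ -1.0870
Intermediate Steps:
D = -1/23 (D = 1/(-17 - 6) = 1/(-23) = -1/23 ≈ -0.043478)
L = 25 (L = 5² = 25)
D*L = -1/23*25 = -25/23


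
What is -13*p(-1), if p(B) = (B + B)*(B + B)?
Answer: -52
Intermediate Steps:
p(B) = 4*B² (p(B) = (2*B)*(2*B) = 4*B²)
-13*p(-1) = -52*(-1)² = -52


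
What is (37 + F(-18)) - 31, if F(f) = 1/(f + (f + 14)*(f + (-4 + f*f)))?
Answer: 7355/1226 ≈ 5.9992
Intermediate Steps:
F(f) = 1/(f + (14 + f)*(-4 + f + f²)) (F(f) = 1/(f + (14 + f)*(f + (-4 + f²))) = 1/(f + (14 + f)*(-4 + f + f²)))
(37 + F(-18)) - 31 = (37 + 1/(-56 + (-18)³ + 11*(-18) + 15*(-18)²)) - 31 = (37 + 1/(-56 - 5832 - 198 + 15*324)) - 31 = (37 + 1/(-56 - 5832 - 198 + 4860)) - 31 = (37 + 1/(-1226)) - 31 = (37 - 1/1226) - 31 = 45361/1226 - 31 = 7355/1226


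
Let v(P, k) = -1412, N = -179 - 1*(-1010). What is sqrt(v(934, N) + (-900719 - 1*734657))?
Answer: 2*I*sqrt(409197) ≈ 1279.4*I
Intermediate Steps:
N = 831 (N = -179 + 1010 = 831)
sqrt(v(934, N) + (-900719 - 1*734657)) = sqrt(-1412 + (-900719 - 1*734657)) = sqrt(-1412 + (-900719 - 734657)) = sqrt(-1412 - 1635376) = sqrt(-1636788) = 2*I*sqrt(409197)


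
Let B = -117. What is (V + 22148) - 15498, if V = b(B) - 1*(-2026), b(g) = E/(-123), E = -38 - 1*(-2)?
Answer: 355728/41 ≈ 8676.3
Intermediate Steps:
E = -36 (E = -38 + 2 = -36)
b(g) = 12/41 (b(g) = -36/(-123) = -36*(-1/123) = 12/41)
V = 83078/41 (V = 12/41 - 1*(-2026) = 12/41 + 2026 = 83078/41 ≈ 2026.3)
(V + 22148) - 15498 = (83078/41 + 22148) - 15498 = 991146/41 - 15498 = 355728/41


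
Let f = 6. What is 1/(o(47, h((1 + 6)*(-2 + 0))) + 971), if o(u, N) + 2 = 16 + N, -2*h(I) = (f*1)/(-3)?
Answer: 1/986 ≈ 0.0010142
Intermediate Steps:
h(I) = 1 (h(I) = -6*1/(2*(-3)) = -3*(-1)/3 = -½*(-2) = 1)
o(u, N) = 14 + N (o(u, N) = -2 + (16 + N) = 14 + N)
1/(o(47, h((1 + 6)*(-2 + 0))) + 971) = 1/((14 + 1) + 971) = 1/(15 + 971) = 1/986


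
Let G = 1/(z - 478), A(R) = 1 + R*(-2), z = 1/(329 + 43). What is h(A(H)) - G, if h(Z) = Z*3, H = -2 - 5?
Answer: 8002047/177815 ≈ 45.002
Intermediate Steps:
z = 1/372 ≈ 0.0026882
H = -7
A(R) = 1 - 2*R
G = -372/177815 (G = 1/(1/372 - 478) = 1/(-177815/372) = -372/177815 ≈ -0.0020921)
h(Z) = 3*Z
h(A(H)) - G = 3*(1 - 2*(-7)) - 1*(-372/177815) = 3*(1 + 14) + 372/177815 = 3*15 + 372/177815 = 45 + 372/177815 = 8002047/177815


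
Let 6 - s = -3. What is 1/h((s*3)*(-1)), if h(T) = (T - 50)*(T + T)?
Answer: 1/4158 ≈ 0.00024050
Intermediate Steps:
s = 9 (s = 6 - 1*(-3) = 6 + 3 = 9)
h(T) = 2*T*(-50 + T) (h(T) = (-50 + T)*(2*T) = 2*T*(-50 + T))
1/h((s*3)*(-1)) = 1/(2*((9*3)*(-1))*(-50 + (9*3)*(-1))) = 1/(2*(27*(-1))*(-50 + 27*(-1))) = 1/(2*(-27)*(-50 - 27)) = 1/(2*(-27)*(-77)) = 1/4158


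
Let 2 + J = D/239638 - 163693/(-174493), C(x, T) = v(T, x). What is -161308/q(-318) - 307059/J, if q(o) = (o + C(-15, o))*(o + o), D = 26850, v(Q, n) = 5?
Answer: 319496352578686401517/988325512648014 ≈ 3.2327e+5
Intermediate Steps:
C(x, T) = 5
J = -19859053442/20907576767 (J = -2 + (26850/239638 - 163693/(-174493)) = -2 + (26850*(1/239638) - 163693*(-1/174493)) = -2 + (13425/119819 + 163693/174493) = -2 + 21956100092/20907576767 = -19859053442/20907576767 ≈ -0.94985)
q(o) = 2*o*(5 + o) (q(o) = (o + 5)*(o + o) = (5 + o)*(2*o) = 2*o*(5 + o))
-161308/q(-318) - 307059/J = -161308*(-1/(636*(5 - 318))) - 307059/(-19859053442/20907576767) = -161308/(2*(-318)*(-313)) - 307059*(-20907576767/19859053442) = -161308/199068 + 6419859614498253/19859053442 = -161308*1/199068 + 6419859614498253/19859053442 = -40327/49767 + 6419859614498253/19859053442 = 319496352578686401517/988325512648014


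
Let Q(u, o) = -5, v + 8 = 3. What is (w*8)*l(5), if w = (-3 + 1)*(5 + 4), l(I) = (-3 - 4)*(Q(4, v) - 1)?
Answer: -6048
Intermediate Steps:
v = -5 (v = -8 + 3 = -5)
l(I) = 42 (l(I) = (-3 - 4)*(-5 - 1) = -7*(-6) = 42)
w = -18 (w = -2*9 = -18)
(w*8)*l(5) = -18*8*42 = -144*42 = -6048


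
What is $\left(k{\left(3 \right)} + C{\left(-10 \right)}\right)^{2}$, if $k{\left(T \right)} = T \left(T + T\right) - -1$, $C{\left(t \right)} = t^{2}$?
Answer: $14161$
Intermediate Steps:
$k{\left(T \right)} = 1 + 2 T^{2}$ ($k{\left(T \right)} = T 2 T + 1 = 2 T^{2} + 1 = 1 + 2 T^{2}$)
$\left(k{\left(3 \right)} + C{\left(-10 \right)}\right)^{2} = \left(\left(1 + 2 \cdot 3^{2}\right) + \left(-10\right)^{2}\right)^{2} = \left(\left(1 + 2 \cdot 9\right) + 100\right)^{2} = \left(\left(1 + 18\right) + 100\right)^{2} = \left(19 + 100\right)^{2} = 119^{2} = 14161$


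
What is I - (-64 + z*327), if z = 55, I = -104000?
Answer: -121921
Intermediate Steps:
I - (-64 + z*327) = -104000 - (-64 + 55*327) = -104000 - (-64 + 17985) = -104000 - 1*17921 = -104000 - 17921 = -121921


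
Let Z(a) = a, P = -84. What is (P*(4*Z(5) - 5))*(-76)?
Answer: 95760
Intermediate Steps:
(P*(4*Z(5) - 5))*(-76) = -84*(4*5 - 5)*(-76) = -84*(20 - 5)*(-76) = -84*15*(-76) = -1260*(-76) = 95760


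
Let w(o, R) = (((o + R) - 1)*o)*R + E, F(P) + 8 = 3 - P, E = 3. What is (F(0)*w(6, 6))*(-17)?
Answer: 33915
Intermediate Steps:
F(P) = -5 - P (F(P) = -8 + (3 - P) = -5 - P)
w(o, R) = 3 + R*o*(-1 + R + o) (w(o, R) = (((o + R) - 1)*o)*R + 3 = (((R + o) - 1)*o)*R + 3 = ((-1 + R + o)*o)*R + 3 = (o*(-1 + R + o))*R + 3 = R*o*(-1 + R + o) + 3 = 3 + R*o*(-1 + R + o))
(F(0)*w(6, 6))*(-17) = ((-5 - 1*0)*(3 + 6*6² + 6*6² - 1*6*6))*(-17) = ((-5 + 0)*(3 + 6*36 + 6*36 - 36))*(-17) = -5*(3 + 216 + 216 - 36)*(-17) = -5*399*(-17) = -1995*(-17) = 33915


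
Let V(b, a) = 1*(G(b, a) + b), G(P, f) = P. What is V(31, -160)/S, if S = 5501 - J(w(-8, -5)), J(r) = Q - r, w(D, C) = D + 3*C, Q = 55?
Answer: 62/5423 ≈ 0.011433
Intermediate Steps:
J(r) = 55 - r
V(b, a) = 2*b (V(b, a) = 1*(b + b) = 1*(2*b) = 2*b)
S = 5423 (S = 5501 - (55 - (-8 + 3*(-5))) = 5501 - (55 - (-8 - 15)) = 5501 - (55 - 1*(-23)) = 5501 - (55 + 23) = 5501 - 1*78 = 5501 - 78 = 5423)
V(31, -160)/S = (2*31)/5423 = 62*(1/5423) = 62/5423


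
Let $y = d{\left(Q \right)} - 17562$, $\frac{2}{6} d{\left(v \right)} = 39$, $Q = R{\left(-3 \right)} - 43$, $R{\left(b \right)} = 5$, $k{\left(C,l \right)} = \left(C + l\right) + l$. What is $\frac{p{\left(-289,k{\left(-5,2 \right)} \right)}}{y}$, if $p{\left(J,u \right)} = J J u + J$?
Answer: $\frac{16762}{3489} \approx 4.8042$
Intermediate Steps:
$k{\left(C,l \right)} = C + 2 l$
$Q = -38$ ($Q = 5 - 43 = -38$)
$d{\left(v \right)} = 117$ ($d{\left(v \right)} = 3 \cdot 39 = 117$)
$p{\left(J,u \right)} = J + u J^{2}$ ($p{\left(J,u \right)} = J^{2} u + J = u J^{2} + J = J + u J^{2}$)
$y = -17445$ ($y = 117 - 17562 = -17445$)
$\frac{p{\left(-289,k{\left(-5,2 \right)} \right)}}{y} = \frac{\left(-289\right) \left(1 - 289 \left(-5 + 2 \cdot 2\right)\right)}{-17445} = - 289 \left(1 - 289 \left(-5 + 4\right)\right) \left(- \frac{1}{17445}\right) = - 289 \left(1 - -289\right) \left(- \frac{1}{17445}\right) = - 289 \left(1 + 289\right) \left(- \frac{1}{17445}\right) = \left(-289\right) 290 \left(- \frac{1}{17445}\right) = \left(-83810\right) \left(- \frac{1}{17445}\right) = \frac{16762}{3489}$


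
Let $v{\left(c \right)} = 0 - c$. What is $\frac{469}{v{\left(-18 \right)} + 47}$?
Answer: $\frac{469}{65} \approx 7.2154$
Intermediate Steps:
$v{\left(c \right)} = - c$
$\frac{469}{v{\left(-18 \right)} + 47} = \frac{469}{\left(-1\right) \left(-18\right) + 47} = \frac{469}{18 + 47} = \frac{469}{65}$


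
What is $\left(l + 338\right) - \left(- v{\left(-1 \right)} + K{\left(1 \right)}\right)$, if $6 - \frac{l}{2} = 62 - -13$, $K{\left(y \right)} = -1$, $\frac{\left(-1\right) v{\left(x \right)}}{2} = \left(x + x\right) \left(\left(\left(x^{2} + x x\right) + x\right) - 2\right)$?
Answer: $197$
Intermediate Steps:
$v{\left(x \right)} = - 4 x \left(-2 + x + 2 x^{2}\right)$ ($v{\left(x \right)} = - 2 \left(x + x\right) \left(\left(\left(x^{2} + x x\right) + x\right) - 2\right) = - 2 \cdot 2 x \left(\left(\left(x^{2} + x^{2}\right) + x\right) - 2\right) = - 2 \cdot 2 x \left(\left(2 x^{2} + x\right) - 2\right) = - 2 \cdot 2 x \left(\left(x + 2 x^{2}\right) - 2\right) = - 2 \cdot 2 x \left(-2 + x + 2 x^{2}\right) = - 4 x \left(-2 + x + 2 x^{2}\right)$)
$l = -138$ ($l = 12 - 2 \left(62 - -13\right) = 12 - 2 \left(62 + 13\right) = 12 - 150 = -138$)
$\left(l + 338\right) - \left(- v{\left(-1 \right)} + K{\left(1 \right)}\right) = \left(-138 + 338\right) + \left(\left(-1\right) \left(-1\right) + 4 \left(-1\right) \left(2 - -1 - 2 \left(-1\right)^{2}\right)\right) = 200 + \left(1 + 4 \left(-1\right) \left(2 + 1 - 2\right)\right) = 200 + \left(1 + 4 \left(-1\right) 1\right) = 200 + \left(1 - 4\right) = 200 - 3 = 197$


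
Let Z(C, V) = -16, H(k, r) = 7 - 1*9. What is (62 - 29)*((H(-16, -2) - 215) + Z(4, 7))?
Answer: -7689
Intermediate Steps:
H(k, r) = -2 (H(k, r) = 7 - 9 = -2)
(62 - 29)*((H(-16, -2) - 215) + Z(4, 7)) = (62 - 29)*((-2 - 215) - 16) = 33*(-217 - 16) = 33*(-233) = -7689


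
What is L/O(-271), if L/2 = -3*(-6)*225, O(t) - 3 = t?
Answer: -2025/67 ≈ -30.224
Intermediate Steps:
O(t) = 3 + t
L = 8100 (L = 2*(-3*(-6)*225) = 2*(18*225) = 2*4050 = 8100)
L/O(-271) = 8100/(3 - 271) = 8100/(-268) = 8100*(-1/268) = -2025/67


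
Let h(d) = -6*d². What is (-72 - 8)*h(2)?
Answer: 1920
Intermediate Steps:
(-72 - 8)*h(2) = (-72 - 8)*(-6*2²) = -(-480)*4 = -80*(-24) = 1920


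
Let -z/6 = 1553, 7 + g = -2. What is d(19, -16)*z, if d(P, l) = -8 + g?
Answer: 158406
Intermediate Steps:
g = -9 (g = -7 - 2 = -9)
d(P, l) = -17 (d(P, l) = -8 - 9 = -17)
z = -9318 (z = -6*1553 = -9318)
d(19, -16)*z = -17*(-9318) = 158406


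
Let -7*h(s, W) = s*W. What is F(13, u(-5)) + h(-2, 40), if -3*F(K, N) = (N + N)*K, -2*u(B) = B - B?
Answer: 80/7 ≈ 11.429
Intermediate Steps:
u(B) = 0 (u(B) = -(B - B)/2 = -½*0 = 0)
F(K, N) = -2*K*N/3 (F(K, N) = -(N + N)*K/3 = -2*N*K/3 = -2*K*N/3)
h(s, W) = -W*s/7 (h(s, W) = -s*W/7 = -W*s/7)
F(13, u(-5)) + h(-2, 40) = -⅔*13*0 - ⅐*40*(-2) = 0 + 80/7 = 80/7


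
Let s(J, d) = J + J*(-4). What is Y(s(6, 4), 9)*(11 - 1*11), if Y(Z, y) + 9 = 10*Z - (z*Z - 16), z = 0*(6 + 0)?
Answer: 0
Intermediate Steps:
s(J, d) = -3*J (s(J, d) = J - 4*J = -3*J)
z = 0 (z = 0*6 = 0)
Y(Z, y) = 7 + 10*Z (Y(Z, y) = -9 + (10*Z - (0*Z - 16)) = -9 + (10*Z - (0 - 16)) = -9 + (10*Z - 1*(-16)) = -9 + (10*Z + 16) = -9 + (16 + 10*Z) = 7 + 10*Z)
Y(s(6, 4), 9)*(11 - 1*11) = (7 + 10*(-3*6))*(11 - 1*11) = (7 + 10*(-18))*(11 - 11) = (7 - 180)*0 = -173*0 = 0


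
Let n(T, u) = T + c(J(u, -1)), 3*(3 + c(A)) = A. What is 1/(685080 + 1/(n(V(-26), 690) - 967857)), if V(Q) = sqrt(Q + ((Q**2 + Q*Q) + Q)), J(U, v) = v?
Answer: 1925253517241674379/1318952679589937098293843 + 10*sqrt(13)/439650893196645699431281 ≈ 1.4597e-6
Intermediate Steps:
c(A) = -3 + A/3
V(Q) = sqrt(2*Q + 2*Q**2) (V(Q) = sqrt(Q + ((Q**2 + Q**2) + Q)) = sqrt(Q + (2*Q**2 + Q)) = sqrt(Q + (Q + 2*Q**2)) = sqrt(2*Q + 2*Q**2))
n(T, u) = -10/3 + T (n(T, u) = T + (-3 + (1/3)*(-1)) = T + (-3 - 1/3) = T - 10/3 = -10/3 + T)
1/(685080 + 1/(n(V(-26), 690) - 967857)) = 1/(685080 + 1/((-10/3 + sqrt(2)*sqrt(-26*(1 - 26))) - 967857)) = 1/(685080 + 1/((-10/3 + sqrt(2)*sqrt(-26*(-25))) - 967857)) = 1/(685080 + 1/((-10/3 + sqrt(2)*sqrt(650)) - 967857)) = 1/(685080 + 1/((-10/3 + sqrt(2)*(5*sqrt(26))) - 967857)) = 1/(685080 + 1/((-10/3 + 10*sqrt(13)) - 967857)) = 1/(685080 + 1/(-2903581/3 + 10*sqrt(13)))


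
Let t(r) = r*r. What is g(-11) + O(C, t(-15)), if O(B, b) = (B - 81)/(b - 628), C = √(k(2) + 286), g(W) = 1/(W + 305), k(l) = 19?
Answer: 24217/118482 - √305/403 ≈ 0.16106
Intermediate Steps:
g(W) = 1/(305 + W)
C = √305 (C = √(19 + 286) = √305 ≈ 17.464)
t(r) = r²
O(B, b) = (-81 + B)/(-628 + b)
g(-11) + O(C, t(-15)) = 1/(305 - 11) + (-81 + √305)/(-628 + (-15)²) = 1/294 + (-81 + √305)/(-628 + 225) = 1/294 + (-81 + √305)/(-403) = 1/294 - (-81 + √305)/403 = 1/294 + (81/403 - √305/403) = 24217/118482 - √305/403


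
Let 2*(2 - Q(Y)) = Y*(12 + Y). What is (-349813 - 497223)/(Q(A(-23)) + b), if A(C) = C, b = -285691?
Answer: 1694072/571631 ≈ 2.9636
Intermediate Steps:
Q(Y) = 2 - Y*(12 + Y)/2
(-349813 - 497223)/(Q(A(-23)) + b) = (-349813 - 497223)/((2 - 6*(-23) - ½*(-23)²) - 285691) = -847036/((2 + 138 - ½*529) - 285691) = -847036/((2 + 138 - 529/2) - 285691) = -847036/(-249/2 - 285691) = -847036/(-571631/2) = -847036*(-2/571631) = 1694072/571631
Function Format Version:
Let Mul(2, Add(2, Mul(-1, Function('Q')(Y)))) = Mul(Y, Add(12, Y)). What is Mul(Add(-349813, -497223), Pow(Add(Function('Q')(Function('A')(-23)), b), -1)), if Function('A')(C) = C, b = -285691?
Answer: Rational(1694072, 571631) ≈ 2.9636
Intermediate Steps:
Function('Q')(Y) = Add(2, Mul(Rational(-1, 2), Y, Add(12, Y))) (Function('Q')(Y) = Add(2, Mul(Rational(-1, 2), Mul(Y, Add(12, Y)))) = Add(2, Mul(Rational(-1, 2), Y, Add(12, Y))))
Mul(Add(-349813, -497223), Pow(Add(Function('Q')(Function('A')(-23)), b), -1)) = Mul(Add(-349813, -497223), Pow(Add(Add(2, Mul(-6, -23), Mul(Rational(-1, 2), Pow(-23, 2))), -285691), -1)) = Mul(-847036, Pow(Add(Add(2, 138, Mul(Rational(-1, 2), 529)), -285691), -1)) = Mul(-847036, Pow(Add(Add(2, 138, Rational(-529, 2)), -285691), -1)) = Mul(-847036, Pow(Add(Rational(-249, 2), -285691), -1)) = Mul(-847036, Pow(Rational(-571631, 2), -1)) = Mul(-847036, Rational(-2, 571631)) = Rational(1694072, 571631)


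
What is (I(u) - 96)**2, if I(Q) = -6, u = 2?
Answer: 10404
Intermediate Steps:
(I(u) - 96)**2 = (-6 - 96)**2 = (-102)**2 = 10404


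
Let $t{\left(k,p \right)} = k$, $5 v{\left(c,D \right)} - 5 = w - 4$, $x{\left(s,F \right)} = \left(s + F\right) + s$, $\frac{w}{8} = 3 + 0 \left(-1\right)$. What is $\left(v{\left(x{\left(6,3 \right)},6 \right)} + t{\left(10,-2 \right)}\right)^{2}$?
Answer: $225$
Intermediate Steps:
$w = 24$ ($w = 8 \left(3 + 0 \left(-1\right)\right) = 8 \left(3 + 0\right) = 8 \cdot 3 = 24$)
$x{\left(s,F \right)} = F + 2 s$ ($x{\left(s,F \right)} = \left(F + s\right) + s = F + 2 s$)
$v{\left(c,D \right)} = 5$ ($v{\left(c,D \right)} = 1 + \frac{24 - 4}{5} = 1 + \frac{1}{5} \cdot 20 = 1 + 4 = 5$)
$\left(v{\left(x{\left(6,3 \right)},6 \right)} + t{\left(10,-2 \right)}\right)^{2} = \left(5 + 10\right)^{2} = 15^{2} = 225$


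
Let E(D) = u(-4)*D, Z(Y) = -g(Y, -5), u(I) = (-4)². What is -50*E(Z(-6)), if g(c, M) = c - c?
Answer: 0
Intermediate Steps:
u(I) = 16
g(c, M) = 0
Z(Y) = 0 (Z(Y) = -1*0 = 0)
E(D) = 16*D
-50*E(Z(-6)) = -800*0 = -50*0 = 0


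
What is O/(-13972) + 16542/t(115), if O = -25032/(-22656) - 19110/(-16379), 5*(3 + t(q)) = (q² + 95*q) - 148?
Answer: 2552451254992843/740279715340352 ≈ 3.4480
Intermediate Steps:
t(q) = -163/5 + 19*q + q²/5 (t(q) = -3 + ((q² + 95*q) - 148)/5 = -3 + (-148 + q² + 95*q)/5 = -3 + (-148/5 + 19*q + q²/5) = -163/5 + 19*q + q²/5)
O = 35123137/15461776 (O = -25032*(-1/22656) - 19110*(-1/16379) = 1043/944 + 19110/16379 = 35123137/15461776 ≈ 2.2716)
O/(-13972) + 16542/t(115) = (35123137/15461776)/(-13972) + 16542/(-163/5 + 19*115 + (⅕)*115²) = (35123137/15461776)*(-1/13972) + 16542/(-163/5 + 2185 + (⅕)*13225) = -5017591/30861704896 + 16542/(-163/5 + 2185 + 2645) = -5017591/30861704896 + 16542/(23987/5) = -5017591/30861704896 + 16542*(5/23987) = -5017591/30861704896 + 82710/23987 = 2552451254992843/740279715340352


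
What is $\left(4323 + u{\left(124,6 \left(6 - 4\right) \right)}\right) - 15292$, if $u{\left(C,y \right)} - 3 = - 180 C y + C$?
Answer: $-278682$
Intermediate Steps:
$u{\left(C,y \right)} = 3 + C - 180 C y$ ($u{\left(C,y \right)} = 3 + \left(- 180 C y + C\right) = 3 - \left(- C + 180 C y\right) = 3 + C - 180 C y$)
$\left(4323 + u{\left(124,6 \left(6 - 4\right) \right)}\right) - 15292 = \left(4323 + \left(3 + 124 - 22320 \cdot 6 \left(6 - 4\right)\right)\right) - 15292 = \left(4323 + \left(3 + 124 - 22320 \cdot 6 \cdot 2\right)\right) - 15292 = \left(4323 + \left(3 + 124 - 22320 \cdot 12\right)\right) - 15292 = \left(4323 + \left(3 + 124 - 267840\right)\right) - 15292 = \left(4323 - 267713\right) - 15292 = -263390 - 15292 = -278682$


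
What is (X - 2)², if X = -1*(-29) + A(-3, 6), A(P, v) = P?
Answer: 576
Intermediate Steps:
X = 26 (X = -1*(-29) - 3 = 29 - 3 = 26)
(X - 2)² = (26 - 2)² = 24² = 576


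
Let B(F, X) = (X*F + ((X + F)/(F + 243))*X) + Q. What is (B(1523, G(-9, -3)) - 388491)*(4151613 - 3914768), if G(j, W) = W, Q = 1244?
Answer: -81942640245760/883 ≈ -9.2800e+10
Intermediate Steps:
B(F, X) = 1244 + F*X + X*(F + X)/(243 + F) (B(F, X) = (X*F + ((X + F)/(F + 243))*X) + 1244 = (F*X + ((F + X)/(243 + F))*X) + 1244 = (F*X + X*(F + X)/(243 + F)) + 1244 = 1244 + F*X + X*(F + X)/(243 + F))
(B(1523, G(-9, -3)) - 388491)*(4151613 - 3914768) = ((302292 + (-3)**2 + 1244*1523 - 3*1523**2 + 244*1523*(-3))/(243 + 1523) - 388491)*(4151613 - 3914768) = ((302292 + 9 + 1894612 - 3*2319529 - 1114836)/1766 - 388491)*236845 = ((302292 + 9 + 1894612 - 6958587 - 1114836)/1766 - 388491)*236845 = ((1/1766)*(-5876510) - 388491)*236845 = (-2938255/883 - 388491)*236845 = -345975808/883*236845 = -81942640245760/883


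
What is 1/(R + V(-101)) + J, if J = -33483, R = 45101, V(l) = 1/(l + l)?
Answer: -305043556481/9110401 ≈ -33483.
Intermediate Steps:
V(l) = 1/(2*l)
1/(R + V(-101)) + J = 1/(45101 + (½)/(-101)) - 33483 = 1/(45101 + (½)*(-1/101)) - 33483 = 1/(45101 - 1/202) - 33483 = 1/(9110401/202) - 33483 = 202/9110401 - 33483 = -305043556481/9110401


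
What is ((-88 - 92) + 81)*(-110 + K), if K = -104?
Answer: 21186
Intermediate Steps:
((-88 - 92) + 81)*(-110 + K) = ((-88 - 92) + 81)*(-110 - 104) = (-180 + 81)*(-214) = -99*(-214) = 21186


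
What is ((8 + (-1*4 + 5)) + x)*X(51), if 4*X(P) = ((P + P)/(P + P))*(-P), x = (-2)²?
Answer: -663/4 ≈ -165.75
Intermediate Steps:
x = 4
X(P) = -P/4 (X(P) = (((P + P)/(P + P))*(-P))/4 = (((2*P)/((2*P)))*(-P))/4 = (((2*P)*(1/(2*P)))*(-P))/4 = (1*(-P))/4 = (-P)/4 = -P/4)
((8 + (-1*4 + 5)) + x)*X(51) = ((8 + (-1*4 + 5)) + 4)*(-¼*51) = ((8 + (-4 + 5)) + 4)*(-51/4) = ((8 + 1) + 4)*(-51/4) = (9 + 4)*(-51/4) = 13*(-51/4) = -663/4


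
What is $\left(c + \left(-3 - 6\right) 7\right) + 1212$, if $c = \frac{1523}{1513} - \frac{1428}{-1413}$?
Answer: $\frac{820241348}{712623} \approx 1151.0$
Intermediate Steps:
$c = \frac{1437521}{712623}$ ($c = 1523 \cdot \frac{1}{1513} - - \frac{476}{471} = \frac{1523}{1513} + \frac{476}{471} = \frac{1437521}{712623} \approx 2.0172$)
$\left(c + \left(-3 - 6\right) 7\right) + 1212 = \left(\frac{1437521}{712623} + \left(-3 - 6\right) 7\right) + 1212 = \left(\frac{1437521}{712623} - 63\right) + 1212 = - \frac{43457728}{712623} + 1212 = \frac{820241348}{712623}$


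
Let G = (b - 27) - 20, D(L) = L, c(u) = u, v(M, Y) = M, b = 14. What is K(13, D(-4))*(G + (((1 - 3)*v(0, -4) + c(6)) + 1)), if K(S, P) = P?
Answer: 104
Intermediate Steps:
G = -33 (G = (14 - 27) - 20 = -13 - 20 = -33)
K(13, D(-4))*(G + (((1 - 3)*v(0, -4) + c(6)) + 1)) = -4*(-33 + (((1 - 3)*0 + 6) + 1)) = -4*(-33 + ((-2*0 + 6) + 1)) = -4*(-33 + ((0 + 6) + 1)) = -4*(-33 + (6 + 1)) = -4*(-33 + 7) = -4*(-26) = 104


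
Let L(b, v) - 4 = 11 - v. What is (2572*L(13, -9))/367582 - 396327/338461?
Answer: -62395075353/62206085651 ≈ -1.0030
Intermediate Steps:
L(b, v) = 15 - v (L(b, v) = 4 + (11 - v) = 15 - v)
(2572*L(13, -9))/367582 - 396327/338461 = (2572*(15 - 1*(-9)))/367582 - 396327/338461 = (2572*(15 + 9))*(1/367582) - 396327*1/338461 = (2572*24)*(1/367582) - 396327/338461 = 61728*(1/367582) - 396327/338461 = 30864/183791 - 396327/338461 = -62395075353/62206085651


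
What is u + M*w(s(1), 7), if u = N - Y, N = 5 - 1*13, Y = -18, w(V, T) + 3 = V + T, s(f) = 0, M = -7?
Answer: -18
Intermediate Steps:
w(V, T) = -3 + T + V (w(V, T) = -3 + (V + T) = -3 + (T + V) = -3 + T + V)
N = -8 (N = 5 - 13 = -8)
u = 10 (u = -8 - 1*(-18) = -8 + 18 = 10)
u + M*w(s(1), 7) = 10 - 7*(-3 + 7 + 0) = 10 - 7*4 = 10 - 28 = -18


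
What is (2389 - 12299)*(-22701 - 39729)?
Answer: 618681300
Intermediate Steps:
(2389 - 12299)*(-22701 - 39729) = -9910*(-62430) = 618681300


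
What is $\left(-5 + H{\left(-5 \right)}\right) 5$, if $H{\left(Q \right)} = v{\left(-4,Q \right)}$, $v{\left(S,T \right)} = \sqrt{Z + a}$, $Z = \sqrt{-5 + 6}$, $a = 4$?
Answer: $-25 + 5 \sqrt{5} \approx -13.82$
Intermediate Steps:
$Z = 1$ ($Z = \sqrt{1} = 1$)
$v{\left(S,T \right)} = \sqrt{5}$ ($v{\left(S,T \right)} = \sqrt{1 + 4} = \sqrt{5}$)
$H{\left(Q \right)} = \sqrt{5}$
$\left(-5 + H{\left(-5 \right)}\right) 5 = \left(-5 + \sqrt{5}\right) 5 = -25 + 5 \sqrt{5}$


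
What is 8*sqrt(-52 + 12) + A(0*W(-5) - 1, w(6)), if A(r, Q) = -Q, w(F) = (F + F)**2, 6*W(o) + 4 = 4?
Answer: -144 + 16*I*sqrt(10) ≈ -144.0 + 50.596*I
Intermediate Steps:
W(o) = 0 (W(o) = -2/3 + (1/6)*4 = -2/3 + 2/3 = 0)
w(F) = 4*F**2 (w(F) = (2*F)**2 = 4*F**2)
8*sqrt(-52 + 12) + A(0*W(-5) - 1, w(6)) = 8*sqrt(-52 + 12) - 4*6**2 = 8*sqrt(-40) - 4*36 = 8*(2*I*sqrt(10)) - 1*144 = 16*I*sqrt(10) - 144 = -144 + 16*I*sqrt(10)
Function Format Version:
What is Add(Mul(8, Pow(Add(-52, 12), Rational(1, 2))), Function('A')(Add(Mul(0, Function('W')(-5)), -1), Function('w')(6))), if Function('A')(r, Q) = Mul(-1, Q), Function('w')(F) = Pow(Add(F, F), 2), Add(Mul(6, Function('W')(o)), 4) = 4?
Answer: Add(-144, Mul(16, I, Pow(10, Rational(1, 2)))) ≈ Add(-144.00, Mul(50.596, I))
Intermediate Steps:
Function('W')(o) = 0 (Function('W')(o) = Add(Rational(-2, 3), Mul(Rational(1, 6), 4)) = Add(Rational(-2, 3), Rational(2, 3)) = 0)
Function('w')(F) = Mul(4, Pow(F, 2)) (Function('w')(F) = Pow(Mul(2, F), 2) = Mul(4, Pow(F, 2)))
Add(Mul(8, Pow(Add(-52, 12), Rational(1, 2))), Function('A')(Add(Mul(0, Function('W')(-5)), -1), Function('w')(6))) = Add(Mul(8, Pow(Add(-52, 12), Rational(1, 2))), Mul(-1, Mul(4, Pow(6, 2)))) = Add(Mul(8, Pow(-40, Rational(1, 2))), Mul(-1, Mul(4, 36))) = Add(Mul(8, Mul(2, I, Pow(10, Rational(1, 2)))), Mul(-1, 144)) = Add(Mul(16, I, Pow(10, Rational(1, 2))), -144) = Add(-144, Mul(16, I, Pow(10, Rational(1, 2))))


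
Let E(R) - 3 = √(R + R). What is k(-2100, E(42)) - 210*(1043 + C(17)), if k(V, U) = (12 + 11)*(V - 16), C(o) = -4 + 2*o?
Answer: -273998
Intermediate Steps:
E(R) = 3 + √2*√R (E(R) = 3 + √(R + R) = 3 + √(2*R) = 3 + √2*√R)
k(V, U) = -368 + 23*V (k(V, U) = 23*(-16 + V) = -368 + 23*V)
k(-2100, E(42)) - 210*(1043 + C(17)) = (-368 + 23*(-2100)) - 210*(1043 + (-4 + 2*17)) = (-368 - 48300) - 210*(1043 + (-4 + 34)) = -48668 - 210*(1043 + 30) = -48668 - 210*1073 = -48668 - 1*225330 = -48668 - 225330 = -273998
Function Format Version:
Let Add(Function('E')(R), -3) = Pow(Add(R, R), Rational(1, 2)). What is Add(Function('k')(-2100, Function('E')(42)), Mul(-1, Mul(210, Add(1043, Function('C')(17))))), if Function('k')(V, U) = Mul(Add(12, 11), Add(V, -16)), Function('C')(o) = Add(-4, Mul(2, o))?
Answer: -273998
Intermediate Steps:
Function('E')(R) = Add(3, Mul(Pow(2, Rational(1, 2)), Pow(R, Rational(1, 2)))) (Function('E')(R) = Add(3, Pow(Add(R, R), Rational(1, 2))) = Add(3, Pow(Mul(2, R), Rational(1, 2))) = Add(3, Mul(Pow(2, Rational(1, 2)), Pow(R, Rational(1, 2)))))
Function('k')(V, U) = Add(-368, Mul(23, V)) (Function('k')(V, U) = Mul(23, Add(-16, V)) = Add(-368, Mul(23, V)))
Add(Function('k')(-2100, Function('E')(42)), Mul(-1, Mul(210, Add(1043, Function('C')(17))))) = Add(Add(-368, Mul(23, -2100)), Mul(-1, Mul(210, Add(1043, Add(-4, Mul(2, 17)))))) = Add(Add(-368, -48300), Mul(-1, Mul(210, Add(1043, Add(-4, 34))))) = Add(-48668, Mul(-1, Mul(210, Add(1043, 30)))) = Add(-48668, Mul(-1, Mul(210, 1073))) = Add(-48668, Mul(-1, 225330)) = Add(-48668, -225330) = -273998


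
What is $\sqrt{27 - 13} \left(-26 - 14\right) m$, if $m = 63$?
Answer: $- 2520 \sqrt{14} \approx -9429.0$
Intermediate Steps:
$\sqrt{27 - 13} \left(-26 - 14\right) m = \sqrt{27 - 13} \left(-26 - 14\right) 63 = \sqrt{14} \left(-40\right) 63 = - 40 \sqrt{14} \cdot 63 = - 2520 \sqrt{14}$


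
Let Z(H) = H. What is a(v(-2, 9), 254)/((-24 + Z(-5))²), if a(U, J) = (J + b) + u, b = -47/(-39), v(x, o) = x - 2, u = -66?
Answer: 7379/32799 ≈ 0.22498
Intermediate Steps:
v(x, o) = -2 + x
b = 47/39 (b = -47*(-1/39) = 47/39 ≈ 1.2051)
a(U, J) = -2527/39 + J (a(U, J) = (J + 47/39) - 66 = (47/39 + J) - 66 = -2527/39 + J)
a(v(-2, 9), 254)/((-24 + Z(-5))²) = (-2527/39 + 254)/((-24 - 5)²) = 7379/(39*((-29)²)) = (7379/39)/841 = (7379/39)*(1/841) = 7379/32799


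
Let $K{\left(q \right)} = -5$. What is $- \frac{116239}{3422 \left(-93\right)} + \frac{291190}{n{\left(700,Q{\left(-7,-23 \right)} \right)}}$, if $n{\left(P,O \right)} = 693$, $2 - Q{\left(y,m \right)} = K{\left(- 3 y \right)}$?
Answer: $\frac{30916868789}{73514826} \approx 420.55$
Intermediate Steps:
$Q{\left(y,m \right)} = 7$ ($Q{\left(y,m \right)} = 2 - -5 = 2 + 5 = 7$)
$- \frac{116239}{3422 \left(-93\right)} + \frac{291190}{n{\left(700,Q{\left(-7,-23 \right)} \right)}} = - \frac{116239}{3422 \left(-93\right)} + \frac{291190}{693} = - \frac{116239}{-318246} + 291190 \cdot \frac{1}{693} = \left(-116239\right) \left(- \frac{1}{318246}\right) + \frac{291190}{693} = \frac{116239}{318246} + \frac{291190}{693} = \frac{30916868789}{73514826}$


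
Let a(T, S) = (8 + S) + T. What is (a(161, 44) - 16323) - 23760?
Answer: -39870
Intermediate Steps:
a(T, S) = 8 + S + T
(a(161, 44) - 16323) - 23760 = ((8 + 44 + 161) - 16323) - 23760 = (213 - 16323) - 23760 = -16110 - 23760 = -39870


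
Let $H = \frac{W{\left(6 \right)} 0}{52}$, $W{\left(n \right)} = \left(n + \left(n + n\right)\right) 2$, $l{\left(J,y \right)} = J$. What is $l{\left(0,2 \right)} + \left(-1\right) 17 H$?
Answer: $0$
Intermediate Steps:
$W{\left(n \right)} = 6 n$ ($W{\left(n \right)} = \left(n + 2 n\right) 2 = 3 n 2 = 6 n$)
$H = 0$ ($H = \frac{6 \cdot 6 \cdot 0}{52} = 36 \cdot 0 \cdot \frac{1}{52} = 0 \cdot \frac{1}{52} = 0$)
$l{\left(0,2 \right)} + \left(-1\right) 17 H = 0 + \left(-1\right) 17 \cdot 0 = 0 - 0 = 0 + 0 = 0$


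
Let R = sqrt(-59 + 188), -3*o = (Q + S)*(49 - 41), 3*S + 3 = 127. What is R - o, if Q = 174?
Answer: 5168/9 + sqrt(129) ≈ 585.58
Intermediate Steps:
S = 124/3 (S = -1 + (1/3)*127 = -1 + 127/3 = 124/3 ≈ 41.333)
o = -5168/9 (o = -(174 + 124/3)*(49 - 41)/3 = -646*8/9 = -1/3*5168/3 = -5168/9 ≈ -574.22)
R = sqrt(129) ≈ 11.358
R - o = sqrt(129) - 1*(-5168/9) = sqrt(129) + 5168/9 = 5168/9 + sqrt(129)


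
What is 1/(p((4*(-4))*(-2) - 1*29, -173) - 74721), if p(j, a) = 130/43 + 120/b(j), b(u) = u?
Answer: -43/3211153 ≈ -1.3391e-5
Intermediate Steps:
p(j, a) = 130/43 + 120/j
1/(p((4*(-4))*(-2) - 1*29, -173) - 74721) = 1/((130/43 + 120/((4*(-4))*(-2) - 1*29)) - 74721) = 1/((130/43 + 120/(-16*(-2) - 29)) - 74721) = 1/((130/43 + 120/(32 - 29)) - 74721) = 1/((130/43 + 120/3) - 74721) = 1/((130/43 + 120*(1/3)) - 74721) = 1/((130/43 + 40) - 74721) = 1/(1850/43 - 74721) = 1/(-3211153/43) = -43/3211153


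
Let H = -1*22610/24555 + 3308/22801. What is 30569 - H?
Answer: 3423072370093/111975711 ≈ 30570.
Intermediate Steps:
H = -86860534/111975711 (H = -22610*1/24555 + 3308*(1/22801) = -4522/4911 + 3308/22801 = -86860534/111975711 ≈ -0.77571)
30569 - H = 30569 - 1*(-86860534/111975711) = 30569 + 86860534/111975711 = 3423072370093/111975711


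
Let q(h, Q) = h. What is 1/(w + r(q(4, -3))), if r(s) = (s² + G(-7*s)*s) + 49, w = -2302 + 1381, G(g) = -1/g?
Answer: -7/5991 ≈ -0.0011684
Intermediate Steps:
w = -921
r(s) = 344/7 + s² (r(s) = (s² + (-1/((-7*s)))*s) + 49 = (s² + (-(-1)/(7*s))*s) + 49 = (s² + (1/(7*s))*s) + 49 = (s² + ⅐) + 49 = (⅐ + s²) + 49 = 344/7 + s²)
1/(w + r(q(4, -3))) = 1/(-921 + (344/7 + 4²)) = 1/(-921 + (344/7 + 16)) = 1/(-921 + 456/7) = 1/(-5991/7) = -7/5991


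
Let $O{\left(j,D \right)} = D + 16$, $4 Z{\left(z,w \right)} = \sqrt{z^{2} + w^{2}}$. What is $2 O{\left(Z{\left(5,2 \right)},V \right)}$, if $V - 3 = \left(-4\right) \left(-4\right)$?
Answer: $70$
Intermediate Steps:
$V = 19$ ($V = 3 - -16 = 3 + 16 = 19$)
$Z{\left(z,w \right)} = \frac{\sqrt{w^{2} + z^{2}}}{4}$ ($Z{\left(z,w \right)} = \frac{\sqrt{z^{2} + w^{2}}}{4} = \frac{\sqrt{w^{2} + z^{2}}}{4}$)
$O{\left(j,D \right)} = 16 + D$
$2 O{\left(Z{\left(5,2 \right)},V \right)} = 2 \left(16 + 19\right) = 2 \cdot 35 = 70$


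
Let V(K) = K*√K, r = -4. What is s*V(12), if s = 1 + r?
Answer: -72*√3 ≈ -124.71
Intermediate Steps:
s = -3 (s = 1 - 4 = -3)
V(K) = K^(3/2)
s*V(12) = -72*√3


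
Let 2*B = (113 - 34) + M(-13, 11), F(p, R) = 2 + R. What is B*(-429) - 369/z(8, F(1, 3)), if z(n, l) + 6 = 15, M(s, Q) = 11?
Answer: -19346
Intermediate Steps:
z(n, l) = 9 (z(n, l) = -6 + 15 = 9)
B = 45 (B = ((113 - 34) + 11)/2 = (79 + 11)/2 = (½)*90 = 45)
B*(-429) - 369/z(8, F(1, 3)) = 45*(-429) - 369/9 = -19305 - 369*⅑ = -19305 - 41 = -19346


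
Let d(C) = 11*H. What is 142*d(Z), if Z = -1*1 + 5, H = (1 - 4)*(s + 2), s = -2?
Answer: 0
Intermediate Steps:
H = 0 (H = (1 - 4)*(-2 + 2) = -3*0 = 0)
Z = 4 (Z = -1 + 5 = 4)
d(C) = 0 (d(C) = 11*0 = 0)
142*d(Z) = 142*0 = 0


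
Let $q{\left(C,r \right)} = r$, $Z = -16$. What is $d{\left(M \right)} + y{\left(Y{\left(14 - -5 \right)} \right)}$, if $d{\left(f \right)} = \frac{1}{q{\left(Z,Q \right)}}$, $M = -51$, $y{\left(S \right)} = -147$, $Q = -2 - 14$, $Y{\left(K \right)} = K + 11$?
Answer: $- \frac{2353}{16} \approx -147.06$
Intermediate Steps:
$Y{\left(K \right)} = 11 + K$
$Q = -16$ ($Q = -2 - 14 = -16$)
$d{\left(f \right)} = - \frac{1}{16}$ ($d{\left(f \right)} = \frac{1}{-16} = - \frac{1}{16}$)
$d{\left(M \right)} + y{\left(Y{\left(14 - -5 \right)} \right)} = - \frac{1}{16} - 147 = - \frac{2353}{16}$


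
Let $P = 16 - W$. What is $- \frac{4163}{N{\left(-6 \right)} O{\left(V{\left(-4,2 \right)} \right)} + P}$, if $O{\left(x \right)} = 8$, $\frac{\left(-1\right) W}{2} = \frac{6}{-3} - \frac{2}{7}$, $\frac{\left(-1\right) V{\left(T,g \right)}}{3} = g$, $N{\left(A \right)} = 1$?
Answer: $- \frac{29141}{136} \approx -214.27$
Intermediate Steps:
$V{\left(T,g \right)} = - 3 g$
$W = \frac{32}{7}$ ($W = - 2 \left(\frac{6}{-3} - \frac{2}{7}\right) = - 2 \left(6 \left(- \frac{1}{3}\right) - \frac{2}{7}\right) = - 2 \left(-2 - \frac{2}{7}\right) = \left(-2\right) \left(- \frac{16}{7}\right) = \frac{32}{7} \approx 4.5714$)
$P = \frac{80}{7}$ ($P = 16 - \frac{32}{7} = \frac{80}{7} \approx 11.429$)
$- \frac{4163}{N{\left(-6 \right)} O{\left(V{\left(-4,2 \right)} \right)} + P} = - \frac{4163}{1 \cdot 8 + \frac{80}{7}} = - \frac{4163}{8 + \frac{80}{7}} = - \frac{4163}{\frac{136}{7}} = \left(-4163\right) \frac{7}{136} = - \frac{29141}{136}$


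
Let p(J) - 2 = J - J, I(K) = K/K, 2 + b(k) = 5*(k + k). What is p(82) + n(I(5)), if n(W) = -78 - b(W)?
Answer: -84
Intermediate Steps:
b(k) = -2 + 10*k (b(k) = -2 + 5*(k + k) = -2 + 5*(2*k) = -2 + 10*k)
I(K) = 1
n(W) = -76 - 10*W (n(W) = -78 - (-2 + 10*W) = -78 + (2 - 10*W) = -76 - 10*W)
p(J) = 2 (p(J) = 2 + (J - J) = 2 + 0 = 2)
p(82) + n(I(5)) = 2 + (-76 - 10*1) = 2 + (-76 - 10) = 2 - 86 = -84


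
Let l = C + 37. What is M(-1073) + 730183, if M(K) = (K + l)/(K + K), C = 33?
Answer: 1566973721/2146 ≈ 7.3018e+5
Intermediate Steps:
l = 70 (l = 33 + 37 = 70)
M(K) = (70 + K)/(2*K) (M(K) = (K + 70)/(K + K) = (70 + K)/((2*K)) = (70 + K)*(1/(2*K)) = (70 + K)/(2*K))
M(-1073) + 730183 = (½)*(70 - 1073)/(-1073) + 730183 = (½)*(-1/1073)*(-1003) + 730183 = 1003/2146 + 730183 = 1566973721/2146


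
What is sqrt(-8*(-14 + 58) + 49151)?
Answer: sqrt(48799) ≈ 220.91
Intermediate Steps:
sqrt(-8*(-14 + 58) + 49151) = sqrt(-8*44 + 49151) = sqrt(-352 + 49151) = sqrt(48799)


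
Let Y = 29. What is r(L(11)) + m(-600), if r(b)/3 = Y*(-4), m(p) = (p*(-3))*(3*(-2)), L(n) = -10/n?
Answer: -11148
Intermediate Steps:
m(p) = 18*p (m(p) = -3*p*(-6) = 18*p)
r(b) = -348 (r(b) = 3*(29*(-4)) = 3*(-116) = -348)
r(L(11)) + m(-600) = -348 + 18*(-600) = -348 - 10800 = -11148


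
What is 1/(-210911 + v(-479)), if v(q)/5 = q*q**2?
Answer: -1/549722106 ≈ -1.8191e-9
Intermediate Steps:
v(q) = 5*q**3 (v(q) = 5*(q*q**2) = 5*q**3)
1/(-210911 + v(-479)) = 1/(-210911 + 5*(-479)**3) = 1/(-210911 + 5*(-109902239)) = 1/(-210911 - 549511195) = 1/(-549722106) = -1/549722106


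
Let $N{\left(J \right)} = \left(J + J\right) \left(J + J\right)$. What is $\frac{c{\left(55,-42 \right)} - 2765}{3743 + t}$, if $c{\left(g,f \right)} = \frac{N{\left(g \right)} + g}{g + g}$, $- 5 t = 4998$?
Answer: $- \frac{26545}{27434} \approx -0.9676$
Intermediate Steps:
$t = - \frac{4998}{5}$ ($t = \left(- \frac{1}{5}\right) 4998 = - \frac{4998}{5} \approx -999.6$)
$N{\left(J \right)} = 4 J^{2}$ ($N{\left(J \right)} = 2 J 2 J = 4 J^{2}$)
$c{\left(g,f \right)} = \frac{g + 4 g^{2}}{2 g}$ ($c{\left(g,f \right)} = \frac{4 g^{2} + g}{g + g} = \frac{g + 4 g^{2}}{2 g}$)
$\frac{c{\left(55,-42 \right)} - 2765}{3743 + t} = \frac{\left(\frac{1}{2} + 2 \cdot 55\right) - 2765}{3743 - \frac{4998}{5}} = \frac{\left(\frac{1}{2} + 110\right) - 2765}{\frac{13717}{5}} = \left(\frac{221}{2} - 2765\right) \frac{5}{13717} = \left(- \frac{5309}{2}\right) \frac{5}{13717} = - \frac{26545}{27434}$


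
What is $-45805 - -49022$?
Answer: $3217$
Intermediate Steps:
$-45805 - -49022 = -45805 + 49022 = 3217$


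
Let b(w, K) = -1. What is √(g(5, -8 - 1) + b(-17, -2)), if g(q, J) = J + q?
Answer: I*√5 ≈ 2.2361*I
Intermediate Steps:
√(g(5, -8 - 1) + b(-17, -2)) = √(((-8 - 1) + 5) - 1) = √((-9 + 5) - 1) = √(-4 - 1) = √(-5) = I*√5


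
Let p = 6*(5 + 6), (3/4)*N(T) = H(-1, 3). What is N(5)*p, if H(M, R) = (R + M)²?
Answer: 352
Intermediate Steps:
H(M, R) = (M + R)²
N(T) = 16/3 (N(T) = 4*(-1 + 3)²/3 = (4/3)*2² = (4/3)*4 = 16/3)
p = 66 (p = 6*11 = 66)
N(5)*p = (16/3)*66 = 352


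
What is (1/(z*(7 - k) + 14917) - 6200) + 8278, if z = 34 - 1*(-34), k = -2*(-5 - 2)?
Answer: 30008399/14441 ≈ 2078.0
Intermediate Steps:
k = 14 (k = -2*(-7) = 14)
z = 68 (z = 34 + 34 = 68)
(1/(z*(7 - k) + 14917) - 6200) + 8278 = (1/(68*(7 - 1*14) + 14917) - 6200) + 8278 = (1/(68*(7 - 14) + 14917) - 6200) + 8278 = (1/(68*(-7) + 14917) - 6200) + 8278 = (1/(-476 + 14917) - 6200) + 8278 = (1/14441 - 6200) + 8278 = -89534199/14441 + 8278 = 30008399/14441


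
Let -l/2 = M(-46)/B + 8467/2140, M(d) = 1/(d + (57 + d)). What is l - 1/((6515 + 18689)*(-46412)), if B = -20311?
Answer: -704091042392357393/88978049791865360 ≈ -7.9131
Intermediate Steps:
M(d) = 1/(57 + 2*d)
l = -1203813087/152129390 (l = -2*(1/((57 + 2*(-46))*(-20311)) + 8467/2140) = -2*(-1/20311/(57 - 92) + 8467*(1/2140)) = -2*(-1/20311/(-35) + 8467/2140) = -2*(-1/35*(-1/20311) + 8467/2140) = -2*(1/710885 + 8467/2140) = -2*1203813087/304258780 = -1203813087/152129390 ≈ -7.9131)
l - 1/((6515 + 18689)*(-46412)) = -1203813087/152129390 - 1/((6515 + 18689)*(-46412)) = -1203813087/152129390 - (-1)/(25204*46412) = -1203813087/152129390 - 1*(-1/1169768048) = -1203813087/152129390 + 1/1169768048 = -704091042392357393/88978049791865360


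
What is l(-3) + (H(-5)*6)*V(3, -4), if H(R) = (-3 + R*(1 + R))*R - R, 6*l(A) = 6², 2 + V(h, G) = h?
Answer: -474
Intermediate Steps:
V(h, G) = -2 + h
l(A) = 6 (l(A) = (⅙)*6² = (⅙)*36 = 6)
H(R) = -R + R*(-3 + R*(1 + R)) (H(R) = R*(-3 + R*(1 + R)) - R = -R + R*(-3 + R*(1 + R)))
l(-3) + (H(-5)*6)*V(3, -4) = 6 + (-5*(-4 - 5 + (-5)²)*6)*(-2 + 3) = 6 + (-5*(-4 - 5 + 25)*6)*1 = 6 + (-5*16*6)*1 = 6 - 80*6*1 = 6 - 480*1 = 6 - 480 = -474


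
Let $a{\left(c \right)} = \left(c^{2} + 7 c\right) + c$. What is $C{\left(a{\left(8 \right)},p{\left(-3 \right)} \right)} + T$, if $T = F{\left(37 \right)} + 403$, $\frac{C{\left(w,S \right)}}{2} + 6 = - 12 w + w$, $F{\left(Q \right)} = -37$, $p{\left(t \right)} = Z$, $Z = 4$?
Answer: $-2462$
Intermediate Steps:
$a{\left(c \right)} = c^{2} + 8 c$
$p{\left(t \right)} = 4$
$C{\left(w,S \right)} = -12 - 22 w$ ($C{\left(w,S \right)} = -12 + 2 \left(- 12 w + w\right) = -12 + 2 \left(- 11 w\right) = -12 - 22 w$)
$T = 366$ ($T = -37 + 403 = 366$)
$C{\left(a{\left(8 \right)},p{\left(-3 \right)} \right)} + T = \left(-12 - 22 \cdot 8 \left(8 + 8\right)\right) + 366 = \left(-12 - 22 \cdot 8 \cdot 16\right) + 366 = \left(-12 - 2816\right) + 366 = -2828 + 366 = -2462$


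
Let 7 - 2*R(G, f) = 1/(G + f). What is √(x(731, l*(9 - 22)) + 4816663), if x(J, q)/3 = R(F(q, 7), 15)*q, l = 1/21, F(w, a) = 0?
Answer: √53103638595/105 ≈ 2194.7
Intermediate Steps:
l = 1/21 ≈ 0.047619
R(G, f) = 7/2 - 1/(2*(G + f))
x(J, q) = 52*q/5 (x(J, q) = 3*(((-1 + 7*0 + 7*15)/(2*(0 + 15)))*q) = 3*(((½)*(-1 + 0 + 105)/15)*q) = 3*(((½)*(1/15)*104)*q) = 3*(52*q/15) = 52*q/5)
√(x(731, l*(9 - 22)) + 4816663) = √(52*((9 - 22)/21)/5 + 4816663) = √(52*((1/21)*(-13))/5 + 4816663) = √((52/5)*(-13/21) + 4816663) = √(-676/105 + 4816663) = √(505748939/105) = √53103638595/105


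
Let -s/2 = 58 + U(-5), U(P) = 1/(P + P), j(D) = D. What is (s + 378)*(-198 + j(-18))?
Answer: -283176/5 ≈ -56635.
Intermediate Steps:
U(P) = 1/(2*P)
s = -579/5 (s = -2*(58 + (½)/(-5)) = -2*(58 + (½)*(-⅕)) = -2*(58 - ⅒) = -2*579/10 = -579/5 ≈ -115.80)
(s + 378)*(-198 + j(-18)) = (-579/5 + 378)*(-198 - 18) = (1311/5)*(-216) = -283176/5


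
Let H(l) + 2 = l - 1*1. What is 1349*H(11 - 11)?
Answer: -4047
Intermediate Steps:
H(l) = -3 + l (H(l) = -2 + (l - 1*1) = -2 + (l - 1) = -2 + (-1 + l) = -3 + l)
1349*H(11 - 11) = 1349*(-3 + (11 - 11)) = 1349*(-3 + 0) = 1349*(-3) = -4047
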